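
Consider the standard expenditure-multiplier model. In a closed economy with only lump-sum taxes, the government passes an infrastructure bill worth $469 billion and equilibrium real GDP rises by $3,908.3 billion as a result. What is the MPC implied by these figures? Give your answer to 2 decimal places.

Implied spending multiplier k = ΔY/ΔG = 3,908.3/469 ≈ 8.3333.
Since k = 1/(1 − MPC), MPC = 1 − 1/k = 1 − ΔG/ΔY = 1 − 469/3,908.3 ≈ 0.88.

0.88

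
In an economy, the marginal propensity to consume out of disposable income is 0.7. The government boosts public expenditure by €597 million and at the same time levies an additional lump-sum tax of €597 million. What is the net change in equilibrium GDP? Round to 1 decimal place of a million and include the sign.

+€597.0 million

Expenditure multiplier = 1/(1 − MPC) = 1/(1 − 0.7) = 1/0.3 ≈ 3.333.
ΔG contributes k·ΔG = (+€597 million) / 0.3 = +€1,990 million.
ΔT of +€597 million changes first-round spending by −c·ΔT = −€417.9 million, contributing k·(−c·ΔT) = (−€417.9 million) / 0.3 = −€1,393 million.
With ΔG = ΔT and no other leakages, the balanced-budget multiplier is 1, so ΔY = ΔG = +€597 million.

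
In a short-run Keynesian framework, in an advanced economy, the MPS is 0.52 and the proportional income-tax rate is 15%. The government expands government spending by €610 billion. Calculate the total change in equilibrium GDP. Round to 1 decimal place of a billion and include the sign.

+€1,030.4 billion

MPC = 1 − MPS = 1 − 0.52 = 0.48.
Government-spending multiplier = 1/(1 − c(1−t)) = 1/(1 − 0.48×0.85) = 1/0.592 ≈ 1.689.
ΔY = k × ΔG = (+€610 billion) / 0.592 ≈ +€1,030.4 billion.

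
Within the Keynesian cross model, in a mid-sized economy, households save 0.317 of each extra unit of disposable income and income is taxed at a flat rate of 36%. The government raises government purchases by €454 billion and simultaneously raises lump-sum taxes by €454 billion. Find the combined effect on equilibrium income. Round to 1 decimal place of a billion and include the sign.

MPC = 1 − MPS = 1 − 0.317 = 0.683.
Expenditure multiplier = 1/(1 − c(1−t)) = 1/(1 − 0.683×0.64) = 1/0.56288 ≈ 1.777.
ΔG contributes k·ΔG = (+€454 billion) / 0.56288 ≈ +€806.6 billion.
ΔT of +€454 billion changes first-round spending by −c·ΔT = −€310.082 billion, contributing k·(−c·ΔT) = (−€310.082 billion) / 0.56288 ≈ −€550.9 billion.
Net ΔY = k(ΔG − c·ΔT) = (+€143.918 billion) / 0.56288 ≈ +€255.7 billion.

+€255.7 billion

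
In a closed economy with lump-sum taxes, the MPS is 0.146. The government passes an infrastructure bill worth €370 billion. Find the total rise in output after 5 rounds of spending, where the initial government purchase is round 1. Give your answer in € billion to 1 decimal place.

MPC = 1 − MPS = 1 − 0.146 = 0.854.
Round 1 adds ΔG = €370 billion; each later round is MPC = 0.854 times the previous.
After 5 rounds: 370 + 315.98 + 269.84692 + 230.44926968 + 196.80367630672 = ΔG·(1 − c^5)/(1 − c) = 370 × (1 − 0.454244160989024)/0.146 ≈ €1,383.1 billion.

€1,383.1 billion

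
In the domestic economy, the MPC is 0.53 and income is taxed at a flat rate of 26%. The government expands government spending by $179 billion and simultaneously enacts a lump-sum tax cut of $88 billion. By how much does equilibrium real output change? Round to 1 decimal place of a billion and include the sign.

Expenditure multiplier = 1/(1 − c(1−t)) = 1/(1 − 0.53×0.74) = 1/0.6078 ≈ 1.645.
ΔG contributes k·ΔG = (+$179 billion) / 0.6078 ≈ +$294.5 billion.
ΔT of −$88 billion changes first-round spending by −c·ΔT = +$46.64 billion, contributing k·(−c·ΔT) = (+$46.64 billion) / 0.6078 ≈ +$76.7 billion.
Net ΔY = k(ΔG − c·ΔT) = (+$225.64 billion) / 0.6078 ≈ +$371.2 billion.

+$371.2 billion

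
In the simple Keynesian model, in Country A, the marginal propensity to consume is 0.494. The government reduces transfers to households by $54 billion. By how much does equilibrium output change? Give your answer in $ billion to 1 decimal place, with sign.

−$52.7 billion

The transfer change shifts disposable income by −$54 billion, so first-round consumption changes by c·ΔTR = 0.494 × (−$54 billion) = −$26.676 billion.
Expenditure multiplier = 1/(1 − MPC) = 1/(1 − 0.494) = 1/0.506 ≈ 1.976.
The transfer multiplier is c × k ≈ 0.976, so ΔY = k × (c·ΔTR) = (−$26.676 billion) / 0.506 ≈ −$52.7 billion.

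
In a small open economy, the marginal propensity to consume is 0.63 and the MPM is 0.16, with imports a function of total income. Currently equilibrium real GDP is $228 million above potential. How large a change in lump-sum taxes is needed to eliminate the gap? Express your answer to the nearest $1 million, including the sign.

Spending multiplier = 1/(1 − c + m) = 1/(1 − 0.63 + 0.16) = 1/0.53 ≈ 1.887.
Tax multiplier = −c·k = −0.63/0.53 ≈ −1.189. Need ΔY = −$228 million, so ΔT = ΔY/(−c·k) = −(−$228 million) × 0.53 / 0.63 ≈ +$192 million.
The government should raise lump-sum taxes by $192 million.

+$192 million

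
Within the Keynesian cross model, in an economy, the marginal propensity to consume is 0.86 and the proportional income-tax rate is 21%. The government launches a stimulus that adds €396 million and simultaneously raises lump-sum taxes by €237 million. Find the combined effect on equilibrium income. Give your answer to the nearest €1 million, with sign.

+€599 million

Expenditure multiplier = 1/(1 − c(1−t)) = 1/(1 − 0.86×0.79) = 1/0.3206 ≈ 3.119.
ΔG contributes k·ΔG = (+€396 million) / 0.3206 ≈ +€1,235.2 million.
ΔT of +€237 million changes first-round spending by −c·ΔT = −€203.82 million, contributing k·(−c·ΔT) = (−€203.82 million) / 0.3206 ≈ −€635.7 million.
Net ΔY = k(ΔG − c·ΔT) = (+€192.18 million) / 0.3206 ≈ +€599 million.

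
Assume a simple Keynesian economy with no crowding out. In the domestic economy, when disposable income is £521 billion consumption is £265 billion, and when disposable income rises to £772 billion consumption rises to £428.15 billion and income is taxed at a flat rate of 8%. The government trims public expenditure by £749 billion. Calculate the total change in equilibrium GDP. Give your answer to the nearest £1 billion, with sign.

MPC = ΔC/ΔYd = (428.15 − 265)/(772 − 521) = 163.15/251 = 0.65.
Spending multiplier = 1/(1 − c(1−t)) = 1/(1 − 0.65×0.92) = 1/0.402 ≈ 2.488.
ΔY = k × ΔG = (−£749 billion) / 0.402 ≈ −£1,863 billion.

−£1,863 billion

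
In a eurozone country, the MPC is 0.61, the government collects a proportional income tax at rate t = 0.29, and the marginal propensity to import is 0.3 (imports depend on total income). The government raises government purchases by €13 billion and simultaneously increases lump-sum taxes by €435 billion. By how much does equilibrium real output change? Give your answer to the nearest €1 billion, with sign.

Expenditure multiplier = 1/(1 − c(1−t) + m) = 1/(1 − 0.61×0.71 + 0.3) = 1/0.8669 ≈ 1.154.
ΔG contributes k·ΔG = (+€13 billion) / 0.8669 ≈ +€15 billion.
ΔT of +€435 billion changes first-round spending by −c·ΔT = −€265.35 billion, contributing k·(−c·ΔT) = (−€265.35 billion) / 0.8669 ≈ −€306.1 billion.
Net ΔY = k(ΔG − c·ΔT) = (−€252.35 billion) / 0.8669 ≈ −€291 billion.

−€291 billion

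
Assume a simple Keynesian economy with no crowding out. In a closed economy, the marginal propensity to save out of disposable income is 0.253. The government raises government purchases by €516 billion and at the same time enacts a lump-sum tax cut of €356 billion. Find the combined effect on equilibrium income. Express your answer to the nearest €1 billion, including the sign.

MPC = 1 − MPS = 1 − 0.253 = 0.747.
Expenditure multiplier = 1/(1 − MPC) = 1/(1 − 0.747) = 1/0.253 ≈ 3.953.
ΔG contributes k·ΔG = (+€516 billion) / 0.253 ≈ +€2,039.5 billion.
ΔT of −€356 billion changes first-round spending by −c·ΔT = +€265.932 billion, contributing k·(−c·ΔT) = (+€265.932 billion) / 0.253 ≈ +€1,051.1 billion.
Net ΔY = k(ΔG − c·ΔT) = (+€781.932 billion) / 0.253 ≈ +€3,091 billion.

+€3,091 billion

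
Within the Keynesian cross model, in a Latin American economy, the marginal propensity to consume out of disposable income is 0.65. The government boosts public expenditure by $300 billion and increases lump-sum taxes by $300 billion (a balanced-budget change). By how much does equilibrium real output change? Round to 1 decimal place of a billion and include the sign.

+$300.0 billion

Expenditure multiplier = 1/(1 − MPC) = 1/(1 − 0.65) = 1/0.35 ≈ 2.857.
ΔG contributes k·ΔG = (+$300 billion) / 0.35 ≈ +$857.1 billion.
ΔT of +$300 billion changes first-round spending by −c·ΔT = −$195 billion, contributing k·(−c·ΔT) = (−$195 billion) / 0.35 ≈ −$557.1 billion.
With ΔG = ΔT and no other leakages, the balanced-budget multiplier is 1, so ΔY = ΔG = +$300 billion.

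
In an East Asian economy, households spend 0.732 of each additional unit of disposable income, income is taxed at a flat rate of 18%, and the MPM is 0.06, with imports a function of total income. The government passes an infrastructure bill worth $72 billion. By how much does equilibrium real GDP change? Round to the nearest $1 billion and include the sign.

+$157 billion

Expenditure multiplier = 1/(1 − c(1−t) + m) = 1/(1 − 0.732×0.82 + 0.06) = 1/0.45976 ≈ 2.175.
ΔY = k × ΔG = (+$72 billion) / 0.45976 ≈ +$157 billion.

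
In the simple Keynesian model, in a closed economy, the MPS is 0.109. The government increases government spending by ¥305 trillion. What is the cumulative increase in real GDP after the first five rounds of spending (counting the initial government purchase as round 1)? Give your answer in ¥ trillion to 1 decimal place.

MPC = 1 − MPS = 1 − 0.109 = 0.891.
Round 1 adds ΔG = ¥305 trillion; each later round is MPC = 0.891 times the previous.
After 5 rounds: 305 + 271.755 + 242.133705 + 215.741131155 + 192.225347859105 = ΔG·(1 − c^5)/(1 − c) = 305 × (1 − 0.561550114565451)/0.109 ≈ ¥1,226.9 trillion.

¥1,226.9 trillion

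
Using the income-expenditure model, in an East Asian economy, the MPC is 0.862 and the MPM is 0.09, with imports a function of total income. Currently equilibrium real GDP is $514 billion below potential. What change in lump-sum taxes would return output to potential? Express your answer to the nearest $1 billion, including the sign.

Spending multiplier = 1/(1 − c + m) = 1/(1 − 0.862 + 0.09) = 1/0.228 ≈ 4.386.
Tax multiplier = −c·k = −0.862/0.228 ≈ −3.781. Need ΔY = +$514 billion, so ΔT = ΔY/(−c·k) = −(+$514 billion) × 0.228 / 0.862 ≈ −$136 billion.
The government should cut lump-sum taxes by $136 billion.

−$136 billion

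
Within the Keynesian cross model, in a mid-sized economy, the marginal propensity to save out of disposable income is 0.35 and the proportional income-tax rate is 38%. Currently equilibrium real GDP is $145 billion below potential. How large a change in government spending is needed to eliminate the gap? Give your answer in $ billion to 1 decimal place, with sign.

MPC = 1 − MPS = 1 − 0.35 = 0.65.
Spending multiplier = 1/(1 − c(1−t)) = 1/(1 − 0.65×0.62) = 1/0.597 ≈ 1.675.
Need ΔY = +$145 billion, so ΔG = ΔY/k = (+$145 billion) × 0.597 ≈ +$86.6 billion.
The government should increase government spending by $86.6 billion.

+$86.6 billion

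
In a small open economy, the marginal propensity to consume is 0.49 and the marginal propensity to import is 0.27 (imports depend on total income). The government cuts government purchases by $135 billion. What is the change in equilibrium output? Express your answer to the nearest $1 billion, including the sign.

Expenditure multiplier = 1/(1 − c + m) = 1/(1 − 0.49 + 0.27) = 1/0.78 ≈ 1.282.
ΔY = k × ΔG = (−$135 billion) / 0.78 ≈ −$173 billion.

−$173 billion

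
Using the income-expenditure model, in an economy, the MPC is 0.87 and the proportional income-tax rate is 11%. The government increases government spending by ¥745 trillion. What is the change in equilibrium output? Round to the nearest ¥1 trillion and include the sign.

+¥3,301 trillion

Government-spending multiplier = 1/(1 − c(1−t)) = 1/(1 − 0.87×0.89) = 1/0.2257 ≈ 4.431.
ΔY = k × ΔG = (+¥745 trillion) / 0.2257 ≈ +¥3,301 trillion.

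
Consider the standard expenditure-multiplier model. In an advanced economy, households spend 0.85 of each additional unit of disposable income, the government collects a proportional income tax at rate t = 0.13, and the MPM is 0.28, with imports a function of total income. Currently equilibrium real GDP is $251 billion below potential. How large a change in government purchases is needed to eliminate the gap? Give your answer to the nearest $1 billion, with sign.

Spending multiplier = 1/(1 − c(1−t) + m) = 1/(1 − 0.85×0.87 + 0.28) = 1/0.5405 ≈ 1.85.
Need ΔY = +$251 billion, so ΔG = ΔY/k = (+$251 billion) × 0.5405 ≈ +$136 billion.
The government should increase government purchases by $136 billion.

+$136 billion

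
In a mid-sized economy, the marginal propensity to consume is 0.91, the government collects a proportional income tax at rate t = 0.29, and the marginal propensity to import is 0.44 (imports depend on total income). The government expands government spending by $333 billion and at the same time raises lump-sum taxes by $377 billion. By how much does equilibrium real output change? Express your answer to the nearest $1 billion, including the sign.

Expenditure multiplier = 1/(1 − c(1−t) + m) = 1/(1 − 0.91×0.71 + 0.44) = 1/0.7939 ≈ 1.26.
ΔG contributes k·ΔG = (+$333 billion) / 0.7939 ≈ +$419.4 billion.
ΔT of +$377 billion changes first-round spending by −c·ΔT = −$343.07 billion, contributing k·(−c·ΔT) = (−$343.07 billion) / 0.7939 ≈ −$432.1 billion.
Net ΔY = k(ΔG − c·ΔT) = (−$10.07 billion) / 0.7939 ≈ −$13 billion.

−$13 billion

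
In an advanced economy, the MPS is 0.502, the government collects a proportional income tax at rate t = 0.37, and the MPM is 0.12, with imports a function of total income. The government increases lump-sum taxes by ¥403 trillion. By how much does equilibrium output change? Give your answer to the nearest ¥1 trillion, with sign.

−¥249 trillion

MPC = 1 − MPS = 1 − 0.502 = 0.498.
A lump-sum tax change of +¥403 trillion shifts disposable income by −¥403 trillion; first-round consumption changes by −c × ΔT = −0.498 × (+¥403 trillion) = −¥200.694 trillion.
Expenditure multiplier = 1/(1 − c(1−t) + m) = 1/(1 − 0.498×0.63 + 0.12) = 1/0.80626 ≈ 1.24.
The tax multiplier is −c × k ≈ −0.618, so ΔY = k × (−c·ΔT) = (−¥200.694 trillion) / 0.80626 ≈ −¥249 trillion.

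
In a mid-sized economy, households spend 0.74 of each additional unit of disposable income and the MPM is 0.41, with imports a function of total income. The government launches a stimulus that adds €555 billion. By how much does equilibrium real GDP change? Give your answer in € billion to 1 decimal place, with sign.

+€828.4 billion

Spending multiplier = 1/(1 − c + m) = 1/(1 − 0.74 + 0.41) = 1/0.67 ≈ 1.493.
ΔY = k × ΔG = (+€555 billion) / 0.67 ≈ +€828.4 billion.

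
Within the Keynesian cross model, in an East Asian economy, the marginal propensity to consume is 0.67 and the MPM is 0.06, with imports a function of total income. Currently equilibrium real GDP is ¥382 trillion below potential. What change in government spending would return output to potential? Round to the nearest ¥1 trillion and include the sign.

Spending multiplier = 1/(1 − c + m) = 1/(1 − 0.67 + 0.06) = 1/0.39 ≈ 2.564.
Need ΔY = +¥382 trillion, so ΔG = ΔY/k = (+¥382 trillion) × 0.39 ≈ +¥149 trillion.
The government should increase government spending by ¥149 trillion.

+¥149 trillion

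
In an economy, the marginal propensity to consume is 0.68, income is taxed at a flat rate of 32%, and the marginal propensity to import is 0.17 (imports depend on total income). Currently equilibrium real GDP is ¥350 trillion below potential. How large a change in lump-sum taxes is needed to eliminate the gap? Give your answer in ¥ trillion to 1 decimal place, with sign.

−¥364.2 trillion

Spending multiplier = 1/(1 − c(1−t) + m) = 1/(1 − 0.68×0.68 + 0.17) = 1/0.7076 ≈ 1.413.
Tax multiplier = −c·k = −0.68/0.7076 ≈ −0.961. Need ΔY = +¥350 trillion, so ΔT = ΔY/(−c·k) = −(+¥350 trillion) × 0.7076 / 0.68 ≈ −¥364.2 trillion.
The government should cut lump-sum taxes by ¥364.2 trillion.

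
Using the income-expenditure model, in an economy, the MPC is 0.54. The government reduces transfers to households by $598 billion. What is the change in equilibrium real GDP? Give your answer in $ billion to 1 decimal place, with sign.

−$702.0 billion

The transfer change shifts disposable income by −$598 billion, so first-round consumption changes by c·ΔTR = 0.54 × (−$598 billion) = −$322.92 billion.
Expenditure multiplier = 1/(1 − MPC) = 1/(1 − 0.54) = 1/0.46 ≈ 2.174.
The transfer multiplier is c × k ≈ 1.174, so ΔY = k × (c·ΔTR) = (−$322.92 billion) / 0.46 = −$702 billion.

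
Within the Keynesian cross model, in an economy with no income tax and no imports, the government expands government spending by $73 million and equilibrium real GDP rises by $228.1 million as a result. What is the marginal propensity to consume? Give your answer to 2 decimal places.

0.68

Implied spending multiplier k = ΔY/ΔG = 228.1/73 ≈ 3.1247.
Since k = 1/(1 − MPC), MPC = 1 − 1/k = 1 − ΔG/ΔY = 1 − 73/228.1 ≈ 0.68.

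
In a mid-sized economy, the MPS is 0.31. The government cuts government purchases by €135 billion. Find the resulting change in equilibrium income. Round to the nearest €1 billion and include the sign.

MPC = 1 − MPS = 1 − 0.31 = 0.69.
Expenditure multiplier = 1/(1 − MPC) = 1/(1 − 0.69) = 1/0.31 ≈ 3.226.
ΔY = k × ΔG = (−€135 billion) / 0.31 ≈ −€435 billion.

−€435 billion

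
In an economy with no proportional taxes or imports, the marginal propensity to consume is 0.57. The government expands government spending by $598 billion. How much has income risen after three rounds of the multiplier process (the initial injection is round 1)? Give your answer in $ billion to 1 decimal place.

$1,133.2 billion

Round 1 adds ΔG = $598 billion; each later round is MPC = 0.57 times the previous.
After 3 rounds: 598 + 340.86 + 194.2902 = ΔG·(1 − c^3)/(1 − c) = 598 × (1 − 0.185193)/0.43 ≈ $1,133.2 billion.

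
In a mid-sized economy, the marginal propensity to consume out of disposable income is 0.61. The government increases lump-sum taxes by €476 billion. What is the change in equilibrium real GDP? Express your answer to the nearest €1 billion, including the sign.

A lump-sum tax change of +€476 billion shifts disposable income by −€476 billion; first-round consumption changes by −c × ΔT = −0.61 × (+€476 billion) = −€290.36 billion.
Expenditure multiplier = 1/(1 − MPC) = 1/(1 − 0.61) = 1/0.39 ≈ 2.564.
The tax multiplier is −c × k ≈ −1.564, so ΔY = k × (−c·ΔT) = (−€290.36 billion) / 0.39 ≈ −€745 billion.

−€745 billion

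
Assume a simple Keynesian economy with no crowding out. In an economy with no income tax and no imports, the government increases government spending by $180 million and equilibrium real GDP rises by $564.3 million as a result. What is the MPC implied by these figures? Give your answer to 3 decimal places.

Implied spending multiplier k = ΔY/ΔG = 564.3/180 = 3.135.
Since k = 1/(1 − MPC), MPC = 1 − 1/k = 1 − ΔG/ΔY = 1 − 180/564.3 ≈ 0.681.

0.681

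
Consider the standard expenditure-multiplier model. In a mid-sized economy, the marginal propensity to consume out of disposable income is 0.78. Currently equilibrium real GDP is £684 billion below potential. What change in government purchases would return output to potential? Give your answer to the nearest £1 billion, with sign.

Spending multiplier = 1/(1 − MPC) = 1/(1 − 0.78) = 1/0.22 ≈ 4.545.
Need ΔY = +£684 billion, so ΔG = ΔY/k = (+£684 billion) × 0.22 ≈ +£150 billion.
The government should increase government purchases by £150 billion.

+£150 billion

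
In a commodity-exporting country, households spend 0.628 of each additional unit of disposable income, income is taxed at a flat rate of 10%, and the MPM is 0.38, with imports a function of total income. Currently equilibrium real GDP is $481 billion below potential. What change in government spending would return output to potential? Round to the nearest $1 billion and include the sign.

Spending multiplier = 1/(1 − c(1−t) + m) = 1/(1 − 0.628×0.9 + 0.38) = 1/0.8148 ≈ 1.227.
Need ΔY = +$481 billion, so ΔG = ΔY/k = (+$481 billion) × 0.8148 ≈ +$392 billion.
The government should increase government spending by $392 billion.

+$392 billion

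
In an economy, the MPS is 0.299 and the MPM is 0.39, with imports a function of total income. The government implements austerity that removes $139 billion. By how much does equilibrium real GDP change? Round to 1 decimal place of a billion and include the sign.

MPC = 1 − MPS = 1 − 0.299 = 0.701.
Expenditure multiplier = 1/(1 − c + m) = 1/(1 − 0.701 + 0.39) = 1/0.689 ≈ 1.451.
ΔY = k × ΔG = (−$139 billion) / 0.689 ≈ −$201.7 billion.

−$201.7 billion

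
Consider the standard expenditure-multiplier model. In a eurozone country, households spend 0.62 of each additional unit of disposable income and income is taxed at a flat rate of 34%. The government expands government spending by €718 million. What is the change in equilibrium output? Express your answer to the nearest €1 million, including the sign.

+€1,215 million

Government-spending multiplier = 1/(1 − c(1−t)) = 1/(1 − 0.62×0.66) = 1/0.5908 ≈ 1.693.
ΔY = k × ΔG = (+€718 million) / 0.5908 ≈ +€1,215 million.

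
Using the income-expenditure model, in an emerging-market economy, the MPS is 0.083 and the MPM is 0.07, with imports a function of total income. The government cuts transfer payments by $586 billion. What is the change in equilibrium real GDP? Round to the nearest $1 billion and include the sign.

−$3,512 billion

MPC = 1 − MPS = 1 − 0.083 = 0.917.
The transfer change shifts disposable income by −$586 billion, so first-round consumption changes by c·ΔTR = 0.917 × (−$586 billion) = −$537.362 billion.
Expenditure multiplier = 1/(1 − c + m) = 1/(1 − 0.917 + 0.07) = 1/0.153 ≈ 6.536.
The transfer multiplier is c × k ≈ 5.993, so ΔY = k × (c·ΔTR) = (−$537.362 billion) / 0.153 ≈ −$3,512 billion.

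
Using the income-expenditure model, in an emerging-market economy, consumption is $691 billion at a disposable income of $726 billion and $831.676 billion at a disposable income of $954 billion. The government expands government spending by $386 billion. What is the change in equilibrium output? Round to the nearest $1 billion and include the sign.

MPC = ΔC/ΔYd = (831.676 − 691)/(954 − 726) = 140.676/228 = 0.617.
Government-spending multiplier = 1/(1 − MPC) = 1/(1 − 0.617) = 1/0.383 ≈ 2.611.
ΔY = k × ΔG = (+$386 billion) / 0.383 ≈ +$1,008 billion.

+$1,008 billion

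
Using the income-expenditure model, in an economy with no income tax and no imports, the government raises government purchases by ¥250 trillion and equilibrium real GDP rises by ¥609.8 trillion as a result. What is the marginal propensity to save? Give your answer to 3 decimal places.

Implied spending multiplier k = ΔY/ΔG = 609.8/250 = 2.4392.
Since k = 1/(1 − MPC), MPC = 1 − 1/k = 1 − ΔG/ΔY = 1 − 250/609.8 ≈ 0.590.
MPS = 1 − MPC = 0.410.

0.410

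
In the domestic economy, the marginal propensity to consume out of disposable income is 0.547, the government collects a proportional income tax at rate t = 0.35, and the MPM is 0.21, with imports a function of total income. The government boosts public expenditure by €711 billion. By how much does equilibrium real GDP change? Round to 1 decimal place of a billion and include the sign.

Government-spending multiplier = 1/(1 − c(1−t) + m) = 1/(1 − 0.547×0.65 + 0.21) = 1/0.85445 ≈ 1.17.
ΔY = k × ΔG = (+€711 billion) / 0.85445 ≈ +€832.1 billion.

+€832.1 billion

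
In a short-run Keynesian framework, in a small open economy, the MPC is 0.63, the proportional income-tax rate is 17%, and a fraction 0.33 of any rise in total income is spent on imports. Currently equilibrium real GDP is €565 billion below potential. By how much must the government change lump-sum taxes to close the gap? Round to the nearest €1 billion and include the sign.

Spending multiplier = 1/(1 − c(1−t) + m) = 1/(1 − 0.63×0.83 + 0.33) = 1/0.8071 ≈ 1.239.
Tax multiplier = −c·k = −0.63/0.8071 ≈ −0.781. Need ΔY = +€565 billion, so ΔT = ΔY/(−c·k) = −(+€565 billion) × 0.8071 / 0.63 ≈ −€724 billion.
The government should cut lump-sum taxes by €724 billion.

−€724 billion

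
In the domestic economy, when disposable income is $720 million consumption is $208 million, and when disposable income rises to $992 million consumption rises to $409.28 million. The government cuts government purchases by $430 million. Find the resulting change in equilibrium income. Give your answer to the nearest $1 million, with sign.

MPC = ΔC/ΔYd = (409.28 − 208)/(992 − 720) = 201.28/272 = 0.74.
Expenditure multiplier = 1/(1 − MPC) = 1/(1 − 0.74) = 1/0.26 ≈ 3.846.
ΔY = k × ΔG = (−$430 million) / 0.26 ≈ −$1,654 million.

−$1,654 million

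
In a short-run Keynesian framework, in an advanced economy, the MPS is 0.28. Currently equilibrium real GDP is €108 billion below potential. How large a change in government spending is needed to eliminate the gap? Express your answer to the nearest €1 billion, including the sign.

+€30 billion

MPC = 1 − MPS = 1 − 0.28 = 0.72.
Spending multiplier = 1/(1 − MPC) = 1/(1 − 0.72) = 1/0.28 ≈ 3.571.
Need ΔY = +€108 billion, so ΔG = ΔY/k = (+€108 billion) × 0.28 ≈ +€30 billion.
The government should increase government spending by €30 billion.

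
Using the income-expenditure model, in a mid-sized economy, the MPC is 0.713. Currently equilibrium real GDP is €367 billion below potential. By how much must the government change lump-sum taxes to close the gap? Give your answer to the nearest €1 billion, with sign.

Spending multiplier = 1/(1 − MPC) = 1/(1 − 0.713) = 1/0.287 ≈ 3.484.
Tax multiplier = −c·k = −0.713/0.287 ≈ −2.484. Need ΔY = +€367 billion, so ΔT = ΔY/(−c·k) = −(+€367 billion) × 0.287 / 0.713 ≈ −€148 billion.
The government should cut lump-sum taxes by €148 billion.

−€148 billion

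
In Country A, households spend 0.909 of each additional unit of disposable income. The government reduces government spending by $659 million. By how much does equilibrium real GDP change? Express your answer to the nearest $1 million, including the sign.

Government-spending multiplier = 1/(1 − MPC) = 1/(1 − 0.909) = 1/0.091 ≈ 10.989.
ΔY = k × ΔG = (−$659 million) / 0.091 ≈ −$7,242 million.

−$7,242 million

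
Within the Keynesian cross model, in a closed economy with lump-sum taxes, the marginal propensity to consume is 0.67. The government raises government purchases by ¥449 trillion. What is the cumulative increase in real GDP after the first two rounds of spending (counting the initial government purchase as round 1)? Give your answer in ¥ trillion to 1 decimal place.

¥749.8 trillion

Round 1 adds ΔG = ¥449 trillion; each later round is MPC = 0.67 times the previous.
After 2 rounds: 449 + 300.83 = ΔG·(1 − c^2)/(1 − c) = 449 × (1 − 0.4489)/0.33 ≈ ¥749.8 trillion.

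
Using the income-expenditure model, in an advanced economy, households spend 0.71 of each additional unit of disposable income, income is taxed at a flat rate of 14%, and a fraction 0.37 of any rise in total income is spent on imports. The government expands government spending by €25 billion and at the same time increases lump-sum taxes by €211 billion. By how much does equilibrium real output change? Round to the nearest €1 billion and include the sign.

−€164 billion

Expenditure multiplier = 1/(1 − c(1−t) + m) = 1/(1 − 0.71×0.86 + 0.37) = 1/0.7594 ≈ 1.317.
ΔG contributes k·ΔG = (+€25 billion) / 0.7594 ≈ +€32.9 billion.
ΔT of +€211 billion changes first-round spending by −c·ΔT = −€149.81 billion, contributing k·(−c·ΔT) = (−€149.81 billion) / 0.7594 ≈ −€197.3 billion.
Net ΔY = k(ΔG − c·ΔT) = (−€124.81 billion) / 0.7594 ≈ −€164 billion.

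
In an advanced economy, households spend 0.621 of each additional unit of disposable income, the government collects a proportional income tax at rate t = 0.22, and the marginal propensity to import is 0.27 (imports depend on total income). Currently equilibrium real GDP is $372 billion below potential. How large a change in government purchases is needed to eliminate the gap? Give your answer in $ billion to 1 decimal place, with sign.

Spending multiplier = 1/(1 − c(1−t) + m) = 1/(1 − 0.621×0.78 + 0.27) = 1/0.78562 ≈ 1.273.
Need ΔY = +$372 billion, so ΔG = ΔY/k = (+$372 billion) × 0.78562 ≈ +$292.3 billion.
The government should increase government purchases by $292.3 billion.

+$292.3 billion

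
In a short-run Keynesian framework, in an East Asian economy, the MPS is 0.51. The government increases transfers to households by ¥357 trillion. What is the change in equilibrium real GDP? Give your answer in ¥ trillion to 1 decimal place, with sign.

MPC = 1 − MPS = 1 − 0.51 = 0.49.
The transfer change shifts disposable income by +¥357 trillion, so first-round consumption changes by c·ΔTR = 0.49 × (+¥357 trillion) = +¥174.93 trillion.
Expenditure multiplier = 1/(1 − MPC) = 1/(1 − 0.49) = 1/0.51 ≈ 1.961.
The transfer multiplier is c × k ≈ 0.961, so ΔY = k × (c·ΔTR) = (+¥174.93 trillion) / 0.51 = +¥343 trillion.

+¥343.0 trillion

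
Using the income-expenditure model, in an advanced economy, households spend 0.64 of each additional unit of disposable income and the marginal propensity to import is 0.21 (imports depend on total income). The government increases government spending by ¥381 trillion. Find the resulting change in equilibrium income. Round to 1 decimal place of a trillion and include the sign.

+¥668.4 trillion

Spending multiplier = 1/(1 − c + m) = 1/(1 − 0.64 + 0.21) = 1/0.57 ≈ 1.754.
ΔY = k × ΔG = (+¥381 trillion) / 0.57 ≈ +¥668.4 trillion.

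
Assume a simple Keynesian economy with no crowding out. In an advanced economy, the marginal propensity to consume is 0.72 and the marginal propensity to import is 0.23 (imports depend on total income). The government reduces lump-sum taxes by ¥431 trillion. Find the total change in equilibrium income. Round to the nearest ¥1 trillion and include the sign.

A lump-sum tax change of −¥431 trillion shifts disposable income by +¥431 trillion; first-round consumption changes by −c × ΔT = −0.72 × (−¥431 trillion) = +¥310.32 trillion.
Expenditure multiplier = 1/(1 − c + m) = 1/(1 − 0.72 + 0.23) = 1/0.51 ≈ 1.961.
The tax multiplier is −c × k ≈ −1.412, so ΔY = k × (−c·ΔT) = (+¥310.32 trillion) / 0.51 ≈ +¥608 trillion.

+¥608 trillion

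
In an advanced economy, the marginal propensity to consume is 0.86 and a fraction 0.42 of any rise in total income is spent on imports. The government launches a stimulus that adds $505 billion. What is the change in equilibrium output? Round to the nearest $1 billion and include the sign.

Spending multiplier = 1/(1 − c + m) = 1/(1 − 0.86 + 0.42) = 1/0.56 ≈ 1.786.
ΔY = k × ΔG = (+$505 billion) / 0.56 ≈ +$902 billion.

+$902 billion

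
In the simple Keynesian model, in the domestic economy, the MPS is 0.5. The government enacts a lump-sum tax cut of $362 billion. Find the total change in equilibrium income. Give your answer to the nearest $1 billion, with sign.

MPC = 1 − MPS = 1 − 0.5 = 0.5.
A lump-sum tax change of −$362 billion shifts disposable income by +$362 billion; first-round consumption changes by −c × ΔT = −0.5 × (−$362 billion) = +$181 billion.
Expenditure multiplier = 1/(1 − MPC) = 1/(1 − 0.5) = 1/0.5 = 2.
The tax multiplier is −c × k = −1, so ΔY = k × (−c·ΔT) = (+$181 billion) / 0.5 = +$362 billion.

+$362 billion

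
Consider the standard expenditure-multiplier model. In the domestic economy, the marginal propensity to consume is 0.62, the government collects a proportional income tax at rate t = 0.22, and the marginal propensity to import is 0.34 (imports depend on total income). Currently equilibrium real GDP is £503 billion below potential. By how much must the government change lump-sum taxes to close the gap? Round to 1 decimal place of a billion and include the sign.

−£694.8 billion

Spending multiplier = 1/(1 − c(1−t) + m) = 1/(1 − 0.62×0.78 + 0.34) = 1/0.8564 ≈ 1.168.
Tax multiplier = −c·k = −0.62/0.8564 ≈ −0.724. Need ΔY = +£503 billion, so ΔT = ΔY/(−c·k) = −(+£503 billion) × 0.8564 / 0.62 ≈ −£694.8 billion.
The government should cut lump-sum taxes by £694.8 billion.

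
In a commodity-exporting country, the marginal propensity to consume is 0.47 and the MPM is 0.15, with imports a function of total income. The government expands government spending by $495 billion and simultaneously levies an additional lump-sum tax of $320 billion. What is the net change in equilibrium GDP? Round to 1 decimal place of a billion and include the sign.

Expenditure multiplier = 1/(1 − c + m) = 1/(1 − 0.47 + 0.15) = 1/0.68 ≈ 1.471.
ΔG contributes k·ΔG = (+$495 billion) / 0.68 ≈ +$727.9 billion.
ΔT of +$320 billion changes first-round spending by −c·ΔT = −$150.4 billion, contributing k·(−c·ΔT) = (−$150.4 billion) / 0.68 ≈ −$221.2 billion.
Net ΔY = k(ΔG − c·ΔT) = (+$344.6 billion) / 0.68 ≈ +$506.8 billion.

+$506.8 billion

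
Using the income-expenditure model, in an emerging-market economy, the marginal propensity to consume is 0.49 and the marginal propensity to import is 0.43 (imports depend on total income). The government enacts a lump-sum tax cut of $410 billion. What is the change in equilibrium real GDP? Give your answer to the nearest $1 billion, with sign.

+$214 billion

A lump-sum tax change of −$410 billion shifts disposable income by +$410 billion; first-round consumption changes by −c × ΔT = −0.49 × (−$410 billion) = +$200.9 billion.
Expenditure multiplier = 1/(1 − c + m) = 1/(1 − 0.49 + 0.43) = 1/0.94 ≈ 1.064.
The tax multiplier is −c × k ≈ −0.521, so ΔY = k × (−c·ΔT) = (+$200.9 billion) / 0.94 ≈ +$214 billion.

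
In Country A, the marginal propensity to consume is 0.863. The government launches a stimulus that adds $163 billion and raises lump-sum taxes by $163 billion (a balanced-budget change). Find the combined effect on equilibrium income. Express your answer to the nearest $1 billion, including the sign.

+$163 billion

Expenditure multiplier = 1/(1 − MPC) = 1/(1 − 0.863) = 1/0.137 ≈ 7.299.
ΔG contributes k·ΔG = (+$163 billion) / 0.137 ≈ +$1,189.8 billion.
ΔT of +$163 billion changes first-round spending by −c·ΔT = −$140.669 billion, contributing k·(−c·ΔT) = (−$140.669 billion) / 0.137 ≈ −$1,026.8 billion.
With ΔG = ΔT and no other leakages, the balanced-budget multiplier is 1, so ΔY = ΔG = +$163 billion.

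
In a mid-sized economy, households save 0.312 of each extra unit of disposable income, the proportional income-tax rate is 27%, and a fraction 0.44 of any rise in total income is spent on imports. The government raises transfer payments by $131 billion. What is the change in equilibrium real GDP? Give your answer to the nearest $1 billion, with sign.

MPC = 1 − MPS = 1 − 0.312 = 0.688.
The transfer change shifts disposable income by +$131 billion, so first-round consumption changes by c·ΔTR = 0.688 × (+$131 billion) = +$90.128 billion.
Expenditure multiplier = 1/(1 − c(1−t) + m) = 1/(1 − 0.688×0.73 + 0.44) = 1/0.93776 ≈ 1.066.
The transfer multiplier is c × k ≈ 0.734, so ΔY = k × (c·ΔTR) = (+$90.128 billion) / 0.93776 ≈ +$96 billion.

+$96 billion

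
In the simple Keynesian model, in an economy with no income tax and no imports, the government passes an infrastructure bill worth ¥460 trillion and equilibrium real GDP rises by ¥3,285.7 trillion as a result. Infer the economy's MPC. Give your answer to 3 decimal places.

0.860

Implied spending multiplier k = ΔY/ΔG = 3,285.7/460 ≈ 7.1428.
Since k = 1/(1 − MPC), MPC = 1 − 1/k = 1 − ΔG/ΔY = 1 − 460/3,285.7 ≈ 0.860.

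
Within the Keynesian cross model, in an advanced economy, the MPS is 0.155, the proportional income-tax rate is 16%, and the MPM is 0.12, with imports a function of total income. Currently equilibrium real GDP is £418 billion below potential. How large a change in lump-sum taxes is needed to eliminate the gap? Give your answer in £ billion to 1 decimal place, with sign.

MPC = 1 − MPS = 1 − 0.155 = 0.845.
Spending multiplier = 1/(1 − c(1−t) + m) = 1/(1 − 0.845×0.84 + 0.12) = 1/0.4102 ≈ 2.438.
Tax multiplier = −c·k = −0.845/0.4102 ≈ −2.06. Need ΔY = +£418 billion, so ΔT = ΔY/(−c·k) = −(+£418 billion) × 0.4102 / 0.845 ≈ −£202.9 billion.
The government should cut lump-sum taxes by £202.9 billion.

−£202.9 billion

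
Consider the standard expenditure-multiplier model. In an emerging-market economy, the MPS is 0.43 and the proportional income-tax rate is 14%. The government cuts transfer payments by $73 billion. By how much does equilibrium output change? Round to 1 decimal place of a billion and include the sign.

−$81.6 billion

MPC = 1 − MPS = 1 − 0.43 = 0.57.
The transfer change shifts disposable income by −$73 billion, so first-round consumption changes by c·ΔTR = 0.57 × (−$73 billion) = −$41.61 billion.
Expenditure multiplier = 1/(1 − c(1−t)) = 1/(1 − 0.57×0.86) = 1/0.5098 ≈ 1.962.
The transfer multiplier is c × k ≈ 1.118, so ΔY = k × (c·ΔTR) = (−$41.61 billion) / 0.5098 ≈ −$81.6 billion.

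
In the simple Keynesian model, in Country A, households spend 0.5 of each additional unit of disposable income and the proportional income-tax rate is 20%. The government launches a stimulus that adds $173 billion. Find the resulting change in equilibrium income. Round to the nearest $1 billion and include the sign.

+$288 billion

Government-spending multiplier = 1/(1 − c(1−t)) = 1/(1 − 0.5×0.8) = 1/0.6 ≈ 1.667.
ΔY = k × ΔG = (+$173 billion) / 0.6 ≈ +$288 billion.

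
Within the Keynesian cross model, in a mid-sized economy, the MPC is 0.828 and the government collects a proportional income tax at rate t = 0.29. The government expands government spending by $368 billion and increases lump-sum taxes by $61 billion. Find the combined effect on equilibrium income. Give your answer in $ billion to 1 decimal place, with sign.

Expenditure multiplier = 1/(1 − c(1−t)) = 1/(1 − 0.828×0.71) = 1/0.41212 ≈ 2.426.
ΔG contributes k·ΔG = (+$368 billion) / 0.41212 ≈ +$892.9 billion.
ΔT of +$61 billion changes first-round spending by −c·ΔT = −$50.508 billion, contributing k·(−c·ΔT) = (−$50.508 billion) / 0.41212 ≈ −$122.6 billion.
Net ΔY = k(ΔG − c·ΔT) = (+$317.492 billion) / 0.41212 ≈ +$770.4 billion.

+$770.4 billion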